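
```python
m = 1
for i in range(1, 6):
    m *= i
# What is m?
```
Trace:
  m=1
  m=1, i=1
  m=2, i=2
  m=6, i=3
  m=24, i=4
  m=120, i=5

Final answer: 120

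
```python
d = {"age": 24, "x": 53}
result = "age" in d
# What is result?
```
Trace:
  d={'age': 24, 'x': 53}
  d={'age': 24, 'x': 53}, result=True

Final answer: True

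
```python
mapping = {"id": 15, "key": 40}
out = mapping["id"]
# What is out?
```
Trace:
  mapping={'id': 15, 'key': 40}
  mapping={'id': 15, 'key': 40}, out=15

Final answer: 15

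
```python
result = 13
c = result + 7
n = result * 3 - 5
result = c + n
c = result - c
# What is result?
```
Trace:
  result=13
  result=13, c=20
  result=13, c=20, n=34
  result=54, c=20, n=34
  result=54, c=34, n=34

Final answer: 54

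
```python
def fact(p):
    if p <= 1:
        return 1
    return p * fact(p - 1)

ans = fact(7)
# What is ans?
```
Call trace:
fact(p=7)
  fact(p=6)
    fact(p=5)
      fact(p=4)
        fact(p=3)
          fact(p=2)
            fact(p=1)
            -> return 1
          -> return 2
        -> return 6
      -> return 24
    -> return 120
  -> return 720
-> return 5040

Final answer: 5040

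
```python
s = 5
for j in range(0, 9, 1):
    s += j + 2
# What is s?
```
Trace:
  s=5
  s=7, j=0
  s=10, j=1
  s=14, j=2
  s=19, j=3
  s=25, j=4
  s=32, j=5
  s=40, j=6
  s=49, j=7
  s=59, j=8

Final answer: 59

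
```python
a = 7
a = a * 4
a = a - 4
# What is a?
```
Trace:
  a=7
  a=28
  a=24

Final answer: 24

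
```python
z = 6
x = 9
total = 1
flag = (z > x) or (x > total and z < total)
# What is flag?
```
Trace:
  z=6
  z=6, x=9
  z=6, x=9, total=1
  z=6, x=9, total=1, flag=False

Final answer: False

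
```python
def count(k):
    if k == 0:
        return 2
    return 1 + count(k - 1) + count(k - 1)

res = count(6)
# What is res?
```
Call trace (a repeated sub-call is expanded the first time; later identical calls just restate its return value):
count(k=6)
  count(k=5)
    count(k=4)
      count(k=3)
        count(k=2)
          count(k=1)
            count(k=0)
            -> return 2
            count(k=0)
            -> return 2
          -> return 5
          count(k=1) -> return 5  (same call as traced above)
        -> return 11
        count(k=2) -> return 11  (same call as traced above)
      -> return 23
      count(k=3) -> return 23  (same call as traced above)
    -> return 47
    count(k=4) -> return 47  (same call as traced above)
  -> return 95
  count(k=5) -> return 95  (same call as traced above)
-> return 191

Final answer: 191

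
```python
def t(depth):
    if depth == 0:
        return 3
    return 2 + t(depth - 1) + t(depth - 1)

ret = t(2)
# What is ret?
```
Call trace (a repeated sub-call is expanded the first time; later identical calls just restate its return value):
t(depth=2)
  t(depth=1)
    t(depth=0)
    -> return 3
    t(depth=0)
    -> return 3
  -> return 8
  t(depth=1) -> return 8  (same call as traced above)
-> return 18

Final answer: 18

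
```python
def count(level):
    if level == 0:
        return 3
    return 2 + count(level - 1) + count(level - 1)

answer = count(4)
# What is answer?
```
Call trace (a repeated sub-call is expanded the first time; later identical calls just restate its return value):
count(level=4)
  count(level=3)
    count(level=2)
      count(level=1)
        count(level=0)
        -> return 3
        count(level=0)
        -> return 3
      -> return 8
      count(level=1) -> return 8  (same call as traced above)
    -> return 18
    count(level=2) -> return 18  (same call as traced above)
  -> return 38
  count(level=3) -> return 38  (same call as traced above)
-> return 78

Final answer: 78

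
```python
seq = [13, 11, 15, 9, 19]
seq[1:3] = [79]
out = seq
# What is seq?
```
Trace:
  seq=[13, 11, 15, 9, 19]
  seq=[13, 79, 9, 19]
  seq=[13, 79, 9, 19], out=[13, 79, 9, 19]

Final answer: [13, 79, 9, 19]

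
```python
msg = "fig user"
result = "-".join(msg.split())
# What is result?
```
Trace:
  msg='fig user'
  msg='fig user', result='fig-user'

Final answer: 'fig-user'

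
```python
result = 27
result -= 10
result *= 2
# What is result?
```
Trace:
  result=27
  result=17
  result=34

Final answer: 34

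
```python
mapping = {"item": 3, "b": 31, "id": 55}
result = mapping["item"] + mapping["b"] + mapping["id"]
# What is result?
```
Trace:
  mapping={'item': 3, 'b': 31, 'id': 55}
  mapping={'item': 3, 'b': 31, 'id': 55}, result=89

Final answer: 89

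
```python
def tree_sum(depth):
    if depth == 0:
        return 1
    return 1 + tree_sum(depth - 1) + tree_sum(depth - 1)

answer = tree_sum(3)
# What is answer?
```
Call trace (a repeated sub-call is expanded the first time; later identical calls just restate its return value):
tree_sum(depth=3)
  tree_sum(depth=2)
    tree_sum(depth=1)
      tree_sum(depth=0)
      -> return 1
      tree_sum(depth=0)
      -> return 1
    -> return 3
    tree_sum(depth=1) -> return 3  (same call as traced above)
  -> return 7
  tree_sum(depth=2) -> return 7  (same call as traced above)
-> return 15

Final answer: 15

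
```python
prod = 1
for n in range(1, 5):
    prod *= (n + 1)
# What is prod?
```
Trace:
  prod=1
  prod=2, n=1
  prod=6, n=2
  prod=24, n=3
  prod=120, n=4

Final answer: 120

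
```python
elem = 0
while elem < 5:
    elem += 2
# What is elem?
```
Trace:
  elem=0
  elem=2
  elem=4
  elem=6

Final answer: 6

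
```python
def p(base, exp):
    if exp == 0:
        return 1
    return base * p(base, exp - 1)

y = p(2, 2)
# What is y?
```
Call trace:
p(base=2, exp=2)
  p(base=2, exp=1)
    p(base=2, exp=0)
    -> return 1
  -> return 2
-> return 4

Final answer: 4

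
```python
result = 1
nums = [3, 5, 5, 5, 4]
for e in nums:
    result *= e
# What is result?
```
Trace:
  result=1
  result=3, e=3
  result=15, e=5
  result=75, e=5
  result=375, e=5
  result=1500, e=4

Final answer: 1500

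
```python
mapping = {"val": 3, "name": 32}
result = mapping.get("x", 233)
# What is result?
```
Trace:
  mapping={'val': 3, 'name': 32}
  mapping={'val': 3, 'name': 32}, result=233

Final answer: 233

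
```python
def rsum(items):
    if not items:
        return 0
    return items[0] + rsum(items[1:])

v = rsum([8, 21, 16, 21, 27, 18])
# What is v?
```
Call trace:
rsum(items=[8, 21, 16, 21, 27, 18])
  rsum(items=[21, 16, 21, 27, 18])
    rsum(items=[16, 21, 27, 18])
      rsum(items=[21, 27, 18])
        rsum(items=[27, 18])
          rsum(items=[18])
            rsum(items=[])
            -> return 0
          -> return 18
        -> return 45
      -> return 66
    -> return 82
  -> return 103
-> return 111

Final answer: 111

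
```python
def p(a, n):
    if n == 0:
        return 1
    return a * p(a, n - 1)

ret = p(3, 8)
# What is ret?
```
Call trace:
p(a=3, n=8)
  p(a=3, n=7)
    p(a=3, n=6)
      p(a=3, n=5)
        p(a=3, n=4)
          p(a=3, n=3)
            p(a=3, n=2)
              p(a=3, n=1)
                p(a=3, n=0)
                -> return 1
              -> return 3
            -> return 9
          -> return 27
        -> return 81
      -> return 243
    -> return 729
  -> return 2187
-> return 6561

Final answer: 6561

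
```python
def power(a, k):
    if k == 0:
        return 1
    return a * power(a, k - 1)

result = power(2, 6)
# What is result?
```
Call trace:
power(a=2, k=6)
  power(a=2, k=5)
    power(a=2, k=4)
      power(a=2, k=3)
        power(a=2, k=2)
          power(a=2, k=1)
            power(a=2, k=0)
            -> return 1
          -> return 2
        -> return 4
      -> return 8
    -> return 16
  -> return 32
-> return 64

Final answer: 64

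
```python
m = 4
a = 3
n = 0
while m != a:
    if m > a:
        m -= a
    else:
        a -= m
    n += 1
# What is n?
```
Trace:
  m=4
  m=4, a=3
  m=4, a=3, n=0
  m=1, a=3, n=1
  m=1, a=2, n=2
  m=1, a=1, n=3

Final answer: 3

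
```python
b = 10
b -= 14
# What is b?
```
Trace:
  b=10
  b=-4

Final answer: -4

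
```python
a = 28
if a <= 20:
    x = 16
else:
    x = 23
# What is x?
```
Trace:
  a=28
  a=28, x=23

Final answer: 23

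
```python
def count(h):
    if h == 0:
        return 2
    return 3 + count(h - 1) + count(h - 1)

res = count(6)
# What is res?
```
Call trace (a repeated sub-call is expanded the first time; later identical calls just restate its return value):
count(h=6)
  count(h=5)
    count(h=4)
      count(h=3)
        count(h=2)
          count(h=1)
            count(h=0)
            -> return 2
            count(h=0)
            -> return 2
          -> return 7
          count(h=1) -> return 7  (same call as traced above)
        -> return 17
        count(h=2) -> return 17  (same call as traced above)
      -> return 37
      count(h=3) -> return 37  (same call as traced above)
    -> return 77
    count(h=4) -> return 77  (same call as traced above)
  -> return 157
  count(h=5) -> return 157  (same call as traced above)
-> return 317

Final answer: 317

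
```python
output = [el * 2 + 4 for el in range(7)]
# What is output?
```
Trace:
  el=0
  el=1
  el=2
  el=3
  el=4
  el=5
  el=6
  output=[4, 6, 8, 10, 12, 14, 16]

Final answer: [4, 6, 8, 10, 12, 14, 16]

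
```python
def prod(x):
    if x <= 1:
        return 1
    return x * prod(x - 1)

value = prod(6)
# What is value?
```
Call trace:
prod(x=6)
  prod(x=5)
    prod(x=4)
      prod(x=3)
        prod(x=2)
          prod(x=1)
          -> return 1
        -> return 2
      -> return 6
    -> return 24
  -> return 120
-> return 720

Final answer: 720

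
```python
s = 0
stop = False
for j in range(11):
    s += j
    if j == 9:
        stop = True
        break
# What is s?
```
Trace:
  s=0
  s=0, stop=False
  s=0, stop=False, j=0
  s=1, stop=False, j=1
  s=3, stop=False, j=2
  s=6, stop=False, j=3
  s=10, stop=False, j=4
  s=15, stop=False, j=5
  s=21, stop=False, j=6
  s=28, stop=False, j=7
  s=36, stop=False, j=8
  s=45, stop=True, j=9

Final answer: 45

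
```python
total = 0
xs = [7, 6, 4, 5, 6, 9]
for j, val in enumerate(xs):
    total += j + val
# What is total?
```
Trace:
  total=0
  total=7, j=0, val=7
  total=14, j=1, val=6
  total=20, j=2, val=4
  total=28, j=3, val=5
  total=38, j=4, val=6
  total=52, j=5, val=9

Final answer: 52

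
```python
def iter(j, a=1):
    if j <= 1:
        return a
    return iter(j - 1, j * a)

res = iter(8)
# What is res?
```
Call trace:
iter(j=8, a=1)
  iter(j=7, a=8)
    iter(j=6, a=56)
      iter(j=5, a=336)
        iter(j=4, a=1680)
          iter(j=3, a=6720)
            iter(j=2, a=20160)
              iter(j=1, a=40320)
              -> return 40320
            -> return 40320
          -> return 40320
        -> return 40320
      -> return 40320
    -> return 40320
  -> return 40320
-> return 40320

Final answer: 40320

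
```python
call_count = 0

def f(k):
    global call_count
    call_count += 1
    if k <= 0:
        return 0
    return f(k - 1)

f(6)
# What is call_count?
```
Call trace:
f(k=6)
  f(k=5)
    f(k=4)
      f(k=3)
        f(k=2)
          f(k=1)
            f(k=0)
            -> return 0
          -> return 0
        -> return 0
      -> return 0
    -> return 0
  -> return 0
-> return 0

call_count is incremented once per call. f is entered once for each k = 6, 5, 4, 3, 2, 1, 0 (the k <= 0 call returns without recursing), i.e. 6 + 1 calls.
call_count = 7

Final answer: 7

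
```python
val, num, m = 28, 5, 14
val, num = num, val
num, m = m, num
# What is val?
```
Trace:
  val=28, num=5, m=14
  val=5, num=28, m=14
  val=5, num=14, m=28

Final answer: 5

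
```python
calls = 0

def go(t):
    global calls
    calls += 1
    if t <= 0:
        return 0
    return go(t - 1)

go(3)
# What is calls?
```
Call trace:
go(t=3)
  go(t=2)
    go(t=1)
      go(t=0)
      -> return 0
    -> return 0
  -> return 0
-> return 0

calls is incremented once per call. go is entered once for each t = 3, 2, 1, 0 (the t <= 0 call returns without recursing), i.e. 3 + 1 calls.
calls = 4

Final answer: 4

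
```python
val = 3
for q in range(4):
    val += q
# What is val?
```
Trace:
  val=3
  val=3, q=0
  val=4, q=1
  val=6, q=2
  val=9, q=3

Final answer: 9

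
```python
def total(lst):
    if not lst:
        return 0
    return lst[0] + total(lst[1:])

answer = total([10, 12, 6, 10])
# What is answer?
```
Call trace:
total(lst=[10, 12, 6, 10])
  total(lst=[12, 6, 10])
    total(lst=[6, 10])
      total(lst=[10])
        total(lst=[])
        -> return 0
      -> return 10
    -> return 16
  -> return 28
-> return 38

Final answer: 38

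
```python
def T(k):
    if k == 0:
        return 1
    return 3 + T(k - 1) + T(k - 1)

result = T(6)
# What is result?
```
Call trace (a repeated sub-call is expanded the first time; later identical calls just restate its return value):
T(k=6)
  T(k=5)
    T(k=4)
      T(k=3)
        T(k=2)
          T(k=1)
            T(k=0)
            -> return 1
            T(k=0)
            -> return 1
          -> return 5
          T(k=1) -> return 5  (same call as traced above)
        -> return 13
        T(k=2) -> return 13  (same call as traced above)
      -> return 29
      T(k=3) -> return 29  (same call as traced above)
    -> return 61
    T(k=4) -> return 61  (same call as traced above)
  -> return 125
  T(k=5) -> return 125  (same call as traced above)
-> return 253

Final answer: 253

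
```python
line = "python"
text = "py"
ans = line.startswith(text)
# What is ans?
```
Trace:
  line='python'
  line='python', text='py'
  line='python', text='py', ans=True

Final answer: True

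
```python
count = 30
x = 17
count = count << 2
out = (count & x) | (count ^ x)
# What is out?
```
Trace:
  count=30
  count=30, x=17
  count=120, x=17
  count=120, x=17, out=121

Final answer: 121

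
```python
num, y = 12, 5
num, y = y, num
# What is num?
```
Trace:
  num=12, y=5
  num=5, y=12

Final answer: 5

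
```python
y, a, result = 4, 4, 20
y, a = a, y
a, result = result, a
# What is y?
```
Trace:
  y=4, a=4, result=20
  y=4, a=4, result=20
  y=4, a=20, result=4

Final answer: 4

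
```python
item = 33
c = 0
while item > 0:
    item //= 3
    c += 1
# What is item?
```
Trace:
  item=33
  item=33, c=0
  item=11, c=1
  item=3, c=2
  item=1, c=3
  item=0, c=4

Final answer: 0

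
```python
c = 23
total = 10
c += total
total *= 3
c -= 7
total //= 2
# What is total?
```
Trace:
  c=23
  c=23, total=10
  c=33, total=10
  c=33, total=30
  c=26, total=30
  c=26, total=15

Final answer: 15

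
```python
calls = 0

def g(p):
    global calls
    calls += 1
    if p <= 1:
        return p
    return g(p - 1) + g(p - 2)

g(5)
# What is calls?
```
Call trace (a repeated sub-call is expanded the first time; later identical calls just restate its return value):
g(p=5)
  g(p=4)
    g(p=3)
      g(p=2)
        g(p=1)
        -> return 1
        g(p=0)
        -> return 0
      -> return 1
      g(p=1)
      -> return 1
    -> return 2
    g(p=2) -> return 1  (same call as traced above)
  -> return 3
  g(p=3) -> return 2  (same call as traced above)
-> return 5

calls is incremented once per call, so count the calls in each subtree. Let C(p) = number of calls made by g(p).
C(0) = C(1) = 1 (base case, no recursion); C(p) = 1 + C(p - 1) + C(p - 2) otherwise.
C(2) = 1 + C(1) + C(0) = 1 + 1 + 1 = 3
C(3) = 1 + C(2) + C(1) = 1 + 3 + 1 = 5
C(4) = 1 + C(3) + C(2) = 1 + 5 + 3 = 9
C(5) = 1 + C(4) + C(3) = 1 + 9 + 5 = 15
calls = C(5) = 15

Final answer: 15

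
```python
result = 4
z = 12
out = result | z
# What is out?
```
Trace:
  result=4
  result=4, z=12
  result=4, z=12, out=12

Final answer: 12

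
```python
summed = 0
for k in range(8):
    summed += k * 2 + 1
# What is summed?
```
Trace:
  summed=0
  summed=1, k=0
  summed=4, k=1
  summed=9, k=2
  summed=16, k=3
  summed=25, k=4
  summed=36, k=5
  summed=49, k=6
  summed=64, k=7

Final answer: 64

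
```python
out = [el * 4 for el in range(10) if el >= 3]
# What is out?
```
Trace:
  el=0
  el=1
  el=2
  el=3
  el=4
  el=5
  el=6
  el=7
  el=8
  el=9
  out=[12, 16, 20, 24, 28, 32, 36]

Final answer: [12, 16, 20, 24, 28, 32, 36]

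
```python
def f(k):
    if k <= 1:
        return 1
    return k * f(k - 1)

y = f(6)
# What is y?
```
Call trace:
f(k=6)
  f(k=5)
    f(k=4)
      f(k=3)
        f(k=2)
          f(k=1)
          -> return 1
        -> return 2
      -> return 6
    -> return 24
  -> return 120
-> return 720

Final answer: 720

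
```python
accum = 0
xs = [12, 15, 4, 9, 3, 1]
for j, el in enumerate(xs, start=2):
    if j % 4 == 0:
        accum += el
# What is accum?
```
Trace:
  accum=0
  accum=0, j=2, el=12
  accum=0, j=3, el=15
  accum=4, j=4, el=4
  accum=4, j=5, el=9
  accum=4, j=6, el=3
  accum=4, j=7, el=1

Final answer: 4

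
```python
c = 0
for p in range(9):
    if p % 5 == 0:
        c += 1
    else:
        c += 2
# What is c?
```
Trace:
  c=0
  c=1, p=0
  c=3, p=1
  c=5, p=2
  c=7, p=3
  c=9, p=4
  c=10, p=5
  c=12, p=6
  c=14, p=7
  c=16, p=8

Final answer: 16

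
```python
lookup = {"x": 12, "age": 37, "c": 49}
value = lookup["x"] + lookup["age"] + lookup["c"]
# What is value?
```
Trace:
  lookup={'x': 12, 'age': 37, 'c': 49}
  lookup={'x': 12, 'age': 37, 'c': 49}, value=98

Final answer: 98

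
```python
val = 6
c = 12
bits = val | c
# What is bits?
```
Trace:
  val=6
  val=6, c=12
  val=6, c=12, bits=14

Final answer: 14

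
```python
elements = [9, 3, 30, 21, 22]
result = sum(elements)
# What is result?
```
Trace:
  elements=[9, 3, 30, 21, 22]
  elements=[9, 3, 30, 21, 22], result=85

Final answer: 85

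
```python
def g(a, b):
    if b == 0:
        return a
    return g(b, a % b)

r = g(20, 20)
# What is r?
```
Call trace:
g(a=20, b=20)
  g(a=20, b=0)
  -> return 20
-> return 20

Final answer: 20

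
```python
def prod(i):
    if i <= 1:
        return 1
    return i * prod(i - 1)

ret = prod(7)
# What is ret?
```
Call trace:
prod(i=7)
  prod(i=6)
    prod(i=5)
      prod(i=4)
        prod(i=3)
          prod(i=2)
            prod(i=1)
            -> return 1
          -> return 2
        -> return 6
      -> return 24
    -> return 120
  -> return 720
-> return 5040

Final answer: 5040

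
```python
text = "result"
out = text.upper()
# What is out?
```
Trace:
  text='result'
  text='result', out='RESULT'

Final answer: 'RESULT'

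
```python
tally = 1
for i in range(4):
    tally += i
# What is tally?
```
Trace:
  tally=1
  tally=1, i=0
  tally=2, i=1
  tally=4, i=2
  tally=7, i=3

Final answer: 7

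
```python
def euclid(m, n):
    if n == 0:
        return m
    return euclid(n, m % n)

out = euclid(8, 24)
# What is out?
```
Call trace:
euclid(m=8, n=24)
  euclid(m=24, n=8)
    euclid(m=8, n=0)
    -> return 8
  -> return 8
-> return 8

Final answer: 8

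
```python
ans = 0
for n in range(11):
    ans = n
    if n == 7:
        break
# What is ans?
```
Trace:
  ans=0
  ans=0, n=0
  ans=1, n=1
  ans=2, n=2
  ans=3, n=3
  ans=4, n=4
  ans=5, n=5
  ans=6, n=6
  ans=7, n=7

Final answer: 7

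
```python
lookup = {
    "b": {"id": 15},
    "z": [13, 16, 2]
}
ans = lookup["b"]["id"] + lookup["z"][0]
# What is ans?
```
Trace:
  lookup={'b': {'id': 15}, 'z': [13, 16, 2]}
  lookup={'b': {'id': 15}, 'z': [13, 16, 2]}, ans=28

Final answer: 28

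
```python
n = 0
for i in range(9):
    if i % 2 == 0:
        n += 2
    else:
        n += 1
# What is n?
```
Trace:
  n=0
  n=2, i=0
  n=3, i=1
  n=5, i=2
  n=6, i=3
  n=8, i=4
  n=9, i=5
  n=11, i=6
  n=12, i=7
  n=14, i=8

Final answer: 14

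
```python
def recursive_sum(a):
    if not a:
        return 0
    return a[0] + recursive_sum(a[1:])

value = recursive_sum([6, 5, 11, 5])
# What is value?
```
Call trace:
recursive_sum(a=[6, 5, 11, 5])
  recursive_sum(a=[5, 11, 5])
    recursive_sum(a=[11, 5])
      recursive_sum(a=[5])
        recursive_sum(a=[])
        -> return 0
      -> return 5
    -> return 16
  -> return 21
-> return 27

Final answer: 27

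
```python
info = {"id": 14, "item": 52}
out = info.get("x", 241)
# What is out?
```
Trace:
  info={'id': 14, 'item': 52}
  info={'id': 14, 'item': 52}, out=241

Final answer: 241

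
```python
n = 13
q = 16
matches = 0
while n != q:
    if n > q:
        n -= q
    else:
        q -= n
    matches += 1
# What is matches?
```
Trace:
  n=13
  n=13, q=16
  n=13, q=16, matches=0
  n=13, q=3, matches=1
  n=10, q=3, matches=2
  n=7, q=3, matches=3
  n=4, q=3, matches=4
  n=1, q=3, matches=5
  n=1, q=2, matches=6
  n=1, q=1, matches=7

Final answer: 7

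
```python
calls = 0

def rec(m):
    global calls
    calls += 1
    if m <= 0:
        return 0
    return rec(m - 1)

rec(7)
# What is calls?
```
Call trace:
rec(m=7)
  rec(m=6)
    rec(m=5)
      rec(m=4)
        rec(m=3)
          rec(m=2)
            rec(m=1)
              rec(m=0)
              -> return 0
            -> return 0
          -> return 0
        -> return 0
      -> return 0
    -> return 0
  -> return 0
-> return 0

calls is incremented once per call. rec is entered once for each m = 7, 6, 5, 4, 3, 2, 1, 0 (the m <= 0 call returns without recursing), i.e. 7 + 1 calls.
calls = 8

Final answer: 8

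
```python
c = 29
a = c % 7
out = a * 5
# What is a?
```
Trace:
  c=29
  c=29, a=1
  c=29, a=1, out=5

Final answer: 1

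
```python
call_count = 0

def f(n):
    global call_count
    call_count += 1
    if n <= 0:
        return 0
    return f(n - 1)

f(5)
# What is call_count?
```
Call trace:
f(n=5)
  f(n=4)
    f(n=3)
      f(n=2)
        f(n=1)
          f(n=0)
          -> return 0
        -> return 0
      -> return 0
    -> return 0
  -> return 0
-> return 0

call_count is incremented once per call. f is entered once for each n = 5, 4, 3, 2, 1, 0 (the n <= 0 call returns without recursing), i.e. 5 + 1 calls.
call_count = 6

Final answer: 6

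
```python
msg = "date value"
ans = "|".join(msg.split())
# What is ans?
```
Trace:
  msg='date value'
  msg='date value', ans='date|value'

Final answer: 'date|value'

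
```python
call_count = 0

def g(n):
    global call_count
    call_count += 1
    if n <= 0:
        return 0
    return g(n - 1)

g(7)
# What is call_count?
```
Call trace:
g(n=7)
  g(n=6)
    g(n=5)
      g(n=4)
        g(n=3)
          g(n=2)
            g(n=1)
              g(n=0)
              -> return 0
            -> return 0
          -> return 0
        -> return 0
      -> return 0
    -> return 0
  -> return 0
-> return 0

call_count is incremented once per call. g is entered once for each n = 7, 6, 5, 4, 3, 2, 1, 0 (the n <= 0 call returns without recursing), i.e. 7 + 1 calls.
call_count = 8

Final answer: 8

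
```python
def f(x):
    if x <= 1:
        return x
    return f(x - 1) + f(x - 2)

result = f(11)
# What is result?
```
Call trace (a repeated sub-call is expanded the first time; later identical calls just restate its return value):
f(x=11)
  f(x=10)
    f(x=9)
      f(x=8)
        f(x=7)
          f(x=6)
            f(x=5)
              f(x=4)
                f(x=3)
                  f(x=2)
                    f(x=1)
                    -> return 1
                    f(x=0)
                    -> return 0
                  -> return 1
                  f(x=1)
                  -> return 1
                -> return 2
                f(x=2) -> return 1  (same call as traced above)
              -> return 3
              f(x=3) -> return 2  (same call as traced above)
            -> return 5
            f(x=4) -> return 3  (same call as traced above)
          -> return 8
          f(x=5) -> return 5  (same call as traced above)
        -> return 13
        f(x=6) -> return 8  (same call as traced above)
      -> return 21
      f(x=7) -> return 13  (same call as traced above)
    -> return 34
    f(x=8) -> return 21  (same call as traced above)
  -> return 55
  f(x=9) -> return 34  (same call as traced above)
-> return 89

Final answer: 89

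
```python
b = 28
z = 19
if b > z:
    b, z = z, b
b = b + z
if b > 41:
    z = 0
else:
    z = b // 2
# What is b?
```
Trace:
  b=28
  b=28, z=19
  b=19, z=28
  b=47, z=28
  b=47, z=0

Final answer: 47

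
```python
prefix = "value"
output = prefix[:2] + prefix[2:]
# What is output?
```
Trace:
  prefix='value'
  prefix='value', output='value'

Final answer: 'value'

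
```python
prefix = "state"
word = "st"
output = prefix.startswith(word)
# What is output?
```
Trace:
  prefix='state'
  prefix='state', word='st'
  prefix='state', word='st', output=True

Final answer: True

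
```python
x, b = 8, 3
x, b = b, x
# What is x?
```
Trace:
  x=8, b=3
  x=3, b=8

Final answer: 3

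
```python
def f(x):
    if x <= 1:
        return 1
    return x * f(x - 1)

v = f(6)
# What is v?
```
Call trace:
f(x=6)
  f(x=5)
    f(x=4)
      f(x=3)
        f(x=2)
          f(x=1)
          -> return 1
        -> return 2
      -> return 6
    -> return 24
  -> return 120
-> return 720

Final answer: 720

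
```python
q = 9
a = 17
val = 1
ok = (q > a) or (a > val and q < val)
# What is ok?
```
Trace:
  q=9
  q=9, a=17
  q=9, a=17, val=1
  q=9, a=17, val=1, ok=False

Final answer: False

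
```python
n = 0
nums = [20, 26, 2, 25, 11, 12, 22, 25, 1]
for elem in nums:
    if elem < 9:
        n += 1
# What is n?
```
Trace:
  n=0
  n=0, elem=20
  n=0, elem=26
  n=1, elem=2
  n=1, elem=25
  n=1, elem=11
  n=1, elem=12
  n=1, elem=22
  n=1, elem=25
  n=2, elem=1

Final answer: 2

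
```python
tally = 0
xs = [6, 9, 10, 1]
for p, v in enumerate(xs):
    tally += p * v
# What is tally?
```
Trace:
  tally=0
  tally=0, p=0, v=6
  tally=9, p=1, v=9
  tally=29, p=2, v=10
  tally=32, p=3, v=1

Final answer: 32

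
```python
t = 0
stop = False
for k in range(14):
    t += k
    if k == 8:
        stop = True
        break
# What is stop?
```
Trace:
  t=0
  t=0, stop=False
  t=0, stop=False, k=0
  t=1, stop=False, k=1
  t=3, stop=False, k=2
  t=6, stop=False, k=3
  t=10, stop=False, k=4
  t=15, stop=False, k=5
  t=21, stop=False, k=6
  t=28, stop=False, k=7
  t=36, stop=True, k=8

Final answer: True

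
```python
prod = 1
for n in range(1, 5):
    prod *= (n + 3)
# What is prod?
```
Trace:
  prod=1
  prod=4, n=1
  prod=20, n=2
  prod=120, n=3
  prod=840, n=4

Final answer: 840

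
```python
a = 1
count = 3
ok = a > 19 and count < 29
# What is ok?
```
Trace:
  a=1
  a=1, count=3
  a=1, count=3, ok=False

Final answer: False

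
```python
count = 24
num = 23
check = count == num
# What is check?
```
Trace:
  count=24
  count=24, num=23
  count=24, num=23, check=False

Final answer: False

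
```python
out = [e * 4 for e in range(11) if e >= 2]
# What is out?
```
Trace:
  e=0
  e=1
  e=2
  e=3
  e=4
  e=5
  e=6
  e=7
  e=8
  e=9
  e=10
  out=[8, 12, 16, 20, 24, 28, 32, 36, 40]

Final answer: [8, 12, 16, 20, 24, 28, 32, 36, 40]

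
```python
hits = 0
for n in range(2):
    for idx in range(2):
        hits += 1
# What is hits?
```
Trace:
  hits=0
  hits=1, n=0, idx=0
  hits=2, n=0, idx=1
  hits=3, n=1, idx=0
  hits=4, n=1, idx=1

Final answer: 4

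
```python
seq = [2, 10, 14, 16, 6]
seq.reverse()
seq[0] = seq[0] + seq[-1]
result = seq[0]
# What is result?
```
Trace:
  seq=[2, 10, 14, 16, 6]
  seq=[6, 16, 14, 10, 2]
  seq=[8, 16, 14, 10, 2]
  seq=[8, 16, 14, 10, 2], result=8

Final answer: 8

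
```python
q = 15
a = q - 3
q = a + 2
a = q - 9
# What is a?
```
Trace:
  q=15
  q=15, a=12
  q=14, a=12
  q=14, a=5

Final answer: 5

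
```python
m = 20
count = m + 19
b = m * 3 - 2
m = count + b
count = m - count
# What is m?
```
Trace:
  m=20
  m=20, count=39
  m=20, count=39, b=58
  m=97, count=39, b=58
  m=97, count=58, b=58

Final answer: 97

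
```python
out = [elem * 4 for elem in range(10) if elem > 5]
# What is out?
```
Trace:
  elem=0
  elem=1
  elem=2
  elem=3
  elem=4
  elem=5
  elem=6
  elem=7
  elem=8
  elem=9
  out=[24, 28, 32, 36]

Final answer: [24, 28, 32, 36]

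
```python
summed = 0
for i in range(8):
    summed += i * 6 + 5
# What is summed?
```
Trace:
  summed=0
  summed=5, i=0
  summed=16, i=1
  summed=33, i=2
  summed=56, i=3
  summed=85, i=4
  summed=120, i=5
  summed=161, i=6
  summed=208, i=7

Final answer: 208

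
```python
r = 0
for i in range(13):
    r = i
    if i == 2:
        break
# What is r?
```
Trace:
  r=0
  r=0, i=0
  r=1, i=1
  r=2, i=2

Final answer: 2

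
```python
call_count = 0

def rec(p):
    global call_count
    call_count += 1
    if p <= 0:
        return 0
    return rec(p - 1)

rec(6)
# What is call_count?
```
Call trace:
rec(p=6)
  rec(p=5)
    rec(p=4)
      rec(p=3)
        rec(p=2)
          rec(p=1)
            rec(p=0)
            -> return 0
          -> return 0
        -> return 0
      -> return 0
    -> return 0
  -> return 0
-> return 0

call_count is incremented once per call. rec is entered once for each p = 6, 5, 4, 3, 2, 1, 0 (the p <= 0 call returns without recursing), i.e. 6 + 1 calls.
call_count = 7

Final answer: 7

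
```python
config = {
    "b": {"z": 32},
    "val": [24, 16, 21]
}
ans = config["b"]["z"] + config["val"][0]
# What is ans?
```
Trace:
  config={'b': {'z': 32}, 'val': [24, 16, 21]}
  config={'b': {'z': 32}, 'val': [24, 16, 21]}, ans=56

Final answer: 56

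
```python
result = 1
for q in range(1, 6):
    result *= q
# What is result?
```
Trace:
  result=1
  result=1, q=1
  result=2, q=2
  result=6, q=3
  result=24, q=4
  result=120, q=5

Final answer: 120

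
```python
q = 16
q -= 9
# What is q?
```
Trace:
  q=16
  q=7

Final answer: 7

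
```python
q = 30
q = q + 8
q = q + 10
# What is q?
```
Trace:
  q=30
  q=38
  q=48

Final answer: 48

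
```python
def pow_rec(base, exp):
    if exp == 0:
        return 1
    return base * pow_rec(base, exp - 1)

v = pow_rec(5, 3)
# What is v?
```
Call trace:
pow_rec(base=5, exp=3)
  pow_rec(base=5, exp=2)
    pow_rec(base=5, exp=1)
      pow_rec(base=5, exp=0)
      -> return 1
    -> return 5
  -> return 25
-> return 125

Final answer: 125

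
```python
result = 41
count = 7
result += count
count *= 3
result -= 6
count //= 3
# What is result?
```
Trace:
  result=41
  result=41, count=7
  result=48, count=7
  result=48, count=21
  result=42, count=21
  result=42, count=7

Final answer: 42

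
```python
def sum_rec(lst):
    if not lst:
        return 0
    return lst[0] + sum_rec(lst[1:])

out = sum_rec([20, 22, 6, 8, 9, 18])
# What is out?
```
Call trace:
sum_rec(lst=[20, 22, 6, 8, 9, 18])
  sum_rec(lst=[22, 6, 8, 9, 18])
    sum_rec(lst=[6, 8, 9, 18])
      sum_rec(lst=[8, 9, 18])
        sum_rec(lst=[9, 18])
          sum_rec(lst=[18])
            sum_rec(lst=[])
            -> return 0
          -> return 18
        -> return 27
      -> return 35
    -> return 41
  -> return 63
-> return 83

Final answer: 83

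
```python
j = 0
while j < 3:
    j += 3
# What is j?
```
Trace:
  j=0
  j=3

Final answer: 3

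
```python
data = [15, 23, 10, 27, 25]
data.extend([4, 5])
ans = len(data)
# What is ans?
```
Trace:
  data=[15, 23, 10, 27, 25]
  data=[15, 23, 10, 27, 25, 4, 5]
  data=[15, 23, 10, 27, 25, 4, 5], ans=7

Final answer: 7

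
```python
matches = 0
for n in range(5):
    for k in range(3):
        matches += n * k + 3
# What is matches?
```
Trace:
  matches=0
  matches=3, n=0, k=0
  matches=6, n=0, k=1
  matches=9, n=0, k=2
  matches=12, n=1, k=0
  matches=16, n=1, k=1
  matches=21, n=1, k=2
  matches=24, n=2, k=0
  matches=29, n=2, k=1
  matches=36, n=2, k=2
  matches=39, n=3, k=0
  matches=45, n=3, k=1
  matches=54, n=3, k=2
  matches=57, n=4, k=0
  matches=64, n=4, k=1
  matches=75, n=4, k=2

Final answer: 75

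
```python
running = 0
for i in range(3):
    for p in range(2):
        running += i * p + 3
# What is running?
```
Trace:
  running=0
  running=3, i=0, p=0
  running=6, i=0, p=1
  running=9, i=1, p=0
  running=13, i=1, p=1
  running=16, i=2, p=0
  running=21, i=2, p=1

Final answer: 21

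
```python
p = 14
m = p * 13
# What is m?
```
Trace:
  p=14
  p=14, m=182

Final answer: 182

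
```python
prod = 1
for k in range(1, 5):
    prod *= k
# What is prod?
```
Trace:
  prod=1
  prod=1, k=1
  prod=2, k=2
  prod=6, k=3
  prod=24, k=4

Final answer: 24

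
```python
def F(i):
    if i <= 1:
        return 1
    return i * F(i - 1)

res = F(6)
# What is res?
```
Call trace:
F(i=6)
  F(i=5)
    F(i=4)
      F(i=3)
        F(i=2)
          F(i=1)
          -> return 1
        -> return 2
      -> return 6
    -> return 24
  -> return 120
-> return 720

Final answer: 720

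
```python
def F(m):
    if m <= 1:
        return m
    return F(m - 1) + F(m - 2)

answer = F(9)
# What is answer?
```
Call trace (a repeated sub-call is expanded the first time; later identical calls just restate its return value):
F(m=9)
  F(m=8)
    F(m=7)
      F(m=6)
        F(m=5)
          F(m=4)
            F(m=3)
              F(m=2)
                F(m=1)
                -> return 1
                F(m=0)
                -> return 0
              -> return 1
              F(m=1)
              -> return 1
            -> return 2
            F(m=2) -> return 1  (same call as traced above)
          -> return 3
          F(m=3) -> return 2  (same call as traced above)
        -> return 5
        F(m=4) -> return 3  (same call as traced above)
      -> return 8
      F(m=5) -> return 5  (same call as traced above)
    -> return 13
    F(m=6) -> return 8  (same call as traced above)
  -> return 21
  F(m=7) -> return 13  (same call as traced above)
-> return 34

Final answer: 34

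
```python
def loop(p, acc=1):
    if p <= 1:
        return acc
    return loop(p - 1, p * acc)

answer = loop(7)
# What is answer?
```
Call trace:
loop(p=7, acc=1)
  loop(p=6, acc=7)
    loop(p=5, acc=42)
      loop(p=4, acc=210)
        loop(p=3, acc=840)
          loop(p=2, acc=2520)
            loop(p=1, acc=5040)
            -> return 5040
          -> return 5040
        -> return 5040
      -> return 5040
    -> return 5040
  -> return 5040
-> return 5040

Final answer: 5040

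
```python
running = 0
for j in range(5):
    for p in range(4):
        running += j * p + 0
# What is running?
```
Trace:
  running=0
  running=0, j=0, p=0
  running=0, j=0, p=1
  running=0, j=0, p=2
  running=0, j=0, p=3
  running=0, j=1, p=0
  running=1, j=1, p=1
  running=3, j=1, p=2
  running=6, j=1, p=3
  running=6, j=2, p=0
  running=8, j=2, p=1
  running=12, j=2, p=2
  running=18, j=2, p=3
  running=18, j=3, p=0
  running=21, j=3, p=1
  running=27, j=3, p=2
  running=36, j=3, p=3
  running=36, j=4, p=0
  running=40, j=4, p=1
  running=48, j=4, p=2
  running=60, j=4, p=3

Final answer: 60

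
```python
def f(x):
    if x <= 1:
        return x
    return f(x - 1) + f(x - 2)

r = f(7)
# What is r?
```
Call trace (a repeated sub-call is expanded the first time; later identical calls just restate its return value):
f(x=7)
  f(x=6)
    f(x=5)
      f(x=4)
        f(x=3)
          f(x=2)
            f(x=1)
            -> return 1
            f(x=0)
            -> return 0
          -> return 1
          f(x=1)
          -> return 1
        -> return 2
        f(x=2) -> return 1  (same call as traced above)
      -> return 3
      f(x=3) -> return 2  (same call as traced above)
    -> return 5
    f(x=4) -> return 3  (same call as traced above)
  -> return 8
  f(x=5) -> return 5  (same call as traced above)
-> return 13

Final answer: 13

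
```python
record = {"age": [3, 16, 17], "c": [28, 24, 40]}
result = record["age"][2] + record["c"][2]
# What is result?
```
Trace:
  record={'age': [3, 16, 17], 'c': [28, 24, 40]}
  record={'age': [3, 16, 17], 'c': [28, 24, 40]}, result=57

Final answer: 57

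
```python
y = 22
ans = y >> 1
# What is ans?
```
Trace:
  y=22
  y=22, ans=11

Final answer: 11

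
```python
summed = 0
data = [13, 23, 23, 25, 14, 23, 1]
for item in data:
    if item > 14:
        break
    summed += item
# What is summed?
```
Trace:
  summed=0
  summed=13, item=13
  summed=13, item=23

Final answer: 13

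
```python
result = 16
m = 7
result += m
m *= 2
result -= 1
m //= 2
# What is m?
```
Trace:
  result=16
  result=16, m=7
  result=23, m=7
  result=23, m=14
  result=22, m=14
  result=22, m=7

Final answer: 7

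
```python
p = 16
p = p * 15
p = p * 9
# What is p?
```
Trace:
  p=16
  p=240
  p=2160

Final answer: 2160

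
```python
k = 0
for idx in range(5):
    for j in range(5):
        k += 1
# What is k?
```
Trace:
  k=0
  k=1, idx=0, j=0
  k=2, idx=0, j=1
  k=3, idx=0, j=2
  k=4, idx=0, j=3
  k=5, idx=0, j=4
  k=6, idx=1, j=0
  k=7, idx=1, j=1
  k=8, idx=1, j=2
  k=9, idx=1, j=3
  k=10, idx=1, j=4
  k=11, idx=2, j=0
  k=12, idx=2, j=1
  k=13, idx=2, j=2
  k=14, idx=2, j=3
  k=15, idx=2, j=4
  k=16, idx=3, j=0
  k=17, idx=3, j=1
  k=18, idx=3, j=2
  k=19, idx=3, j=3
  k=20, idx=3, j=4
  k=21, idx=4, j=0
  k=22, idx=4, j=1
  k=23, idx=4, j=2
  k=24, idx=4, j=3
  k=25, idx=4, j=4

Final answer: 25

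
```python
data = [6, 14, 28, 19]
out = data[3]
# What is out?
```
Trace:
  data=[6, 14, 28, 19]
  data=[6, 14, 28, 19], out=19

Final answer: 19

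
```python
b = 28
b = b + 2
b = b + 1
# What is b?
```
Trace:
  b=28
  b=30
  b=31

Final answer: 31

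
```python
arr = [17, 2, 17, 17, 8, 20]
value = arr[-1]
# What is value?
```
Trace:
  arr=[17, 2, 17, 17, 8, 20]
  arr=[17, 2, 17, 17, 8, 20], value=20

Final answer: 20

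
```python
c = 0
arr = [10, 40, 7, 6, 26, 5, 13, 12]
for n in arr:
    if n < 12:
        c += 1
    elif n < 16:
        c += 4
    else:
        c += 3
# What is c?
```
Trace:
  c=0
  c=1, n=10
  c=4, n=40
  c=5, n=7
  c=6, n=6
  c=9, n=26
  c=10, n=5
  c=14, n=13
  c=18, n=12

Final answer: 18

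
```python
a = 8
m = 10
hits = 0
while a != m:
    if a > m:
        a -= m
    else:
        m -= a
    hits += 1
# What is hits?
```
Trace:
  a=8
  a=8, m=10
  a=8, m=10, hits=0
  a=8, m=2, hits=1
  a=6, m=2, hits=2
  a=4, m=2, hits=3
  a=2, m=2, hits=4

Final answer: 4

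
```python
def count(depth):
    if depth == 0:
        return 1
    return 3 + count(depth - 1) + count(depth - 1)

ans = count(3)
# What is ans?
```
Call trace (a repeated sub-call is expanded the first time; later identical calls just restate its return value):
count(depth=3)
  count(depth=2)
    count(depth=1)
      count(depth=0)
      -> return 1
      count(depth=0)
      -> return 1
    -> return 5
    count(depth=1) -> return 5  (same call as traced above)
  -> return 13
  count(depth=2) -> return 13  (same call as traced above)
-> return 29

Final answer: 29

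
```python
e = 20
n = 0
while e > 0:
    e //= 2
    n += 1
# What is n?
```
Trace:
  e=20
  e=20, n=0
  e=10, n=1
  e=5, n=2
  e=2, n=3
  e=1, n=4
  e=0, n=5

Final answer: 5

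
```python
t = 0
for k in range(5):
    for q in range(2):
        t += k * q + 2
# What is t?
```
Trace:
  t=0
  t=2, k=0, q=0
  t=4, k=0, q=1
  t=6, k=1, q=0
  t=9, k=1, q=1
  t=11, k=2, q=0
  t=15, k=2, q=1
  t=17, k=3, q=0
  t=22, k=3, q=1
  t=24, k=4, q=0
  t=30, k=4, q=1

Final answer: 30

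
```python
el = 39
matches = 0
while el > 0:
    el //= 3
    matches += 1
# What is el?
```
Trace:
  el=39
  el=39, matches=0
  el=13, matches=1
  el=4, matches=2
  el=1, matches=3
  el=0, matches=4

Final answer: 0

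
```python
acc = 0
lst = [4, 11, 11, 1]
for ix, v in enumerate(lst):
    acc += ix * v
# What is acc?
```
Trace:
  acc=0
  acc=0, ix=0, v=4
  acc=11, ix=1, v=11
  acc=33, ix=2, v=11
  acc=36, ix=3, v=1

Final answer: 36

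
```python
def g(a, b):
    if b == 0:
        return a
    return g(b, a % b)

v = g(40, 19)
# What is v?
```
Call trace:
g(a=40, b=19)
  g(a=19, b=2)
    g(a=2, b=1)
      g(a=1, b=0)
      -> return 1
    -> return 1
  -> return 1
-> return 1

Final answer: 1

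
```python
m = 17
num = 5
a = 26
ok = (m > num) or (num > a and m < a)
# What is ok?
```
Trace:
  m=17
  m=17, num=5
  m=17, num=5, a=26
  m=17, num=5, a=26, ok=True

Final answer: True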